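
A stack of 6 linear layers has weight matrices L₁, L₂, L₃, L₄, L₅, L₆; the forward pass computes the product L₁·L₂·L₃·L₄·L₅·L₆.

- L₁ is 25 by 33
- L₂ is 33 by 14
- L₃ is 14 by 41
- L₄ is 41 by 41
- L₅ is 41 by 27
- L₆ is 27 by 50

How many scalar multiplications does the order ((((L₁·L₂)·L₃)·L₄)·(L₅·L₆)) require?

(L₁·L₂): 25×33 by 33×14 → 25×14, cost 25·33·14 = 11550
((L₁·L₂)·L₃): 25×14 by 14×41 → 25×41, cost 25·14·41 = 14350; cumulative 25900
(((L₁·L₂)·L₃)·L₄): 25×41 by 41×41 → 25×41, cost 25·41·41 = 42025; cumulative 67925
(L₅·L₆): 41×27 by 27×50 → 41×50, cost 41·27·50 = 55350
((((L₁·L₂)·L₃)·L₄)·(L₅·L₆)): 25×41 by 41×50 → 25×50, cost 25·41·50 = 51250; cumulative 174525
Total: 174525 scalar multiplications.

174525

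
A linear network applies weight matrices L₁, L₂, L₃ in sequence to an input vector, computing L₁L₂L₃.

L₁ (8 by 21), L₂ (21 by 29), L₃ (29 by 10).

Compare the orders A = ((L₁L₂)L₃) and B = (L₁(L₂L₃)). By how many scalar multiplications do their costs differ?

Order A = ((L₁L₂)L₃): (L₁L₂): 8×21 by 21×29 → 8×29, cost 8·21·29 = 4872; ((L₁L₂)L₃): 8×29 by 29×10 → 8×10, cost 8·29·10 = 2320; cumulative 7192. Total 7192.
Order B = (L₁(L₂L₃)): (L₂L₃): 21×29 by 29×10 → 21×10, cost 21·29·10 = 6090; (L₁(L₂L₃)): 8×21 by 21×10 → 8×10, cost 8·21·10 = 1680; cumulative 7770. Total 7770.
Difference: |7192 − 7770| = 578.

578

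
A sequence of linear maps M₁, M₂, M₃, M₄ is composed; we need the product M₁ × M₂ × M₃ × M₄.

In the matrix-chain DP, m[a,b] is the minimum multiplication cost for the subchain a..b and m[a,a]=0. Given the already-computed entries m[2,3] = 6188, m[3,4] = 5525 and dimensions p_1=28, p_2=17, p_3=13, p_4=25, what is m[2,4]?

15288

m[2,4] = min over k∈[2,3] of m[2,k]+m[k+1,4]+p_{1}·p_k·p_{4}.
k=2: 0 + 5525 + 28·17·25 = 17425; k=3: 6188 + 0 + 28·13·25 = 15288.
Minimum: 15288 at k=3.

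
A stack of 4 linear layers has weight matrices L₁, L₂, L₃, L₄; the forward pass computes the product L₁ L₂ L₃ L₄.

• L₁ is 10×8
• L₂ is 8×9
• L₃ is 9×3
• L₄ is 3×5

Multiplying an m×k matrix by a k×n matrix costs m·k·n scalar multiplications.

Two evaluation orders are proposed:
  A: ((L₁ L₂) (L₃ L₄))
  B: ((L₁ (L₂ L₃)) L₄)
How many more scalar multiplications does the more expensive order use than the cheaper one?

Order A = ((L₁ L₂) (L₃ L₄)): (L₁ L₂): 10×8 by 8×9 → 10×9, cost 10·8·9 = 720; (L₃ L₄): 9×3 by 3×5 → 9×5, cost 9·3·5 = 135; ((L₁ L₂) (L₃ L₄)): 10×9 by 9×5 → 10×5, cost 10·9·5 = 450; cumulative 1305. Total 1305.
Order B = ((L₁ (L₂ L₃)) L₄): (L₂ L₃): 8×9 by 9×3 → 8×3, cost 8·9·3 = 216; (L₁ (L₂ L₃)): 10×8 by 8×3 → 10×3, cost 10·8·3 = 240; cumulative 456; ((L₁ (L₂ L₃)) L₄): 10×3 by 3×5 → 10×5, cost 10·3·5 = 150; cumulative 606. Total 606.
Difference: |1305 − 606| = 699.

699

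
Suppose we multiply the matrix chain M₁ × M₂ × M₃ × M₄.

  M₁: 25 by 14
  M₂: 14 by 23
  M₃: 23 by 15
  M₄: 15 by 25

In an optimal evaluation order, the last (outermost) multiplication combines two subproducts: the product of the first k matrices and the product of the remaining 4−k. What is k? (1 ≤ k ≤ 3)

Adjacent pairs: M₁M₂ = 25·14·23 = 8050; M₂M₃ = 14·23·15 = 4830; M₃M₄ = 23·15·25 = 8625.
Length 3: M₁..M₃: k=1: 0+4830+25·14·15=10080; k=2: 8050+0+25·23·15=16675 → min 10080 | M₂..M₄: k=2: 0+8625+14·23·25=16675; k=3: 4830+0+14·15·25=10080 → min 10080.
Top-level splits: k=1: (M₁..M₁)·(M₂..M₄) → 0+10080+25·14·25 = 18830; k=2: (M₁..M₂)·(M₃..M₄) → 8050+8625+25·23·25 = 31050; k=3: (M₁..M₃)·(M₄..M₄) → 10080+0+25·15·25 = 19455.
Best split is after M₁, i.e. k = 1.

1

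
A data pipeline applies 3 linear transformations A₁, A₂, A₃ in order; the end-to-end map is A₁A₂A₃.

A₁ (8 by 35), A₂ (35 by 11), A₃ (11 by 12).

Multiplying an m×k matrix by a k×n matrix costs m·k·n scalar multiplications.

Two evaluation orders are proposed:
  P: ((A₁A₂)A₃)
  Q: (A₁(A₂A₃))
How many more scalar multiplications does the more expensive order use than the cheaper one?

3844

Order P = ((A₁A₂)A₃): (A₁A₂): 8×35 by 35×11 → 8×11, cost 8·35·11 = 3080; ((A₁A₂)A₃): 8×11 by 11×12 → 8×12, cost 8·11·12 = 1056; cumulative 4136. Total 4136.
Order Q = (A₁(A₂A₃)): (A₂A₃): 35×11 by 11×12 → 35×12, cost 35·11·12 = 4620; (A₁(A₂A₃)): 8×35 by 35×12 → 8×12, cost 8·35·12 = 3360; cumulative 7980. Total 7980.
Difference: |4136 − 7980| = 3844.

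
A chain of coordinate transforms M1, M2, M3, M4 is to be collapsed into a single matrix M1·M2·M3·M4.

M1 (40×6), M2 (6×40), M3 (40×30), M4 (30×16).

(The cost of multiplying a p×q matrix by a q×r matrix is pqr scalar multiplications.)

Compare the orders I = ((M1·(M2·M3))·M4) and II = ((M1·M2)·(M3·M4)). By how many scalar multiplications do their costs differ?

Order I = ((M1·(M2·M3))·M4): (M2·M3): 6×40 by 40×30 → 6×30, cost 6·40·30 = 7200; (M1·(M2·M3)): 40×6 by 6×30 → 40×30, cost 40·6·30 = 7200; cumulative 14400; ((M1·(M2·M3))·M4): 40×30 by 30×16 → 40×16, cost 40·30·16 = 19200; cumulative 33600. Total 33600.
Order II = ((M1·M2)·(M3·M4)): (M1·M2): 40×6 by 6×40 → 40×40, cost 40·6·40 = 9600; (M3·M4): 40×30 by 30×16 → 40×16, cost 40·30·16 = 19200; ((M1·M2)·(M3·M4)): 40×40 by 40×16 → 40×16, cost 40·40·16 = 25600; cumulative 54400. Total 54400.
Difference: |33600 − 54400| = 20800.

20800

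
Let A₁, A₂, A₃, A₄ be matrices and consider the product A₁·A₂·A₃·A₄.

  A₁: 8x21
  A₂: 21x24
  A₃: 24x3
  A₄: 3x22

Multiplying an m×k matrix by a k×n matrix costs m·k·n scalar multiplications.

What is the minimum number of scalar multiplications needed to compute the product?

2544

Adjacent pairs: A₁A₂ = 8·21·24 = 4032; A₂A₃ = 21·24·3 = 1512; A₃A₄ = 24·3·22 = 1584.
Length 3: A₁..A₃: k=1: 0+1512+8·21·3=2016; k=2: 4032+0+8·24·3=4608 → min 2016 | A₂..A₄: k=2: 0+1584+21·24·22=12672; k=3: 1512+0+21·3·22=2898 → min 2898.
Length 4: A₁..A₄: k=1: 0+2898+8·21·22=6594; k=2: 4032+1584+8·24·22=9840; k=3: 2016+0+8·3·22=2544 → min 2544.
Optimal order: ((A₁·(A₂·A₃))·A₄) with cost 2544.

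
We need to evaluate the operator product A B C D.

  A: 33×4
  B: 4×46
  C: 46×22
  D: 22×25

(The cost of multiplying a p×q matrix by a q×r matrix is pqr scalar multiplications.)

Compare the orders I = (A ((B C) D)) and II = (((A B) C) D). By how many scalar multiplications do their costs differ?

48070

Order I = (A ((B C) D)): (B C): 4×46 by 46×22 → 4×22, cost 4·46·22 = 4048; ((B C) D): 4×22 by 22×25 → 4×25, cost 4·22·25 = 2200; cumulative 6248; (A ((B C) D)): 33×4 by 4×25 → 33×25, cost 33·4·25 = 3300; cumulative 9548. Total 9548.
Order II = (((A B) C) D): (A B): 33×4 by 4×46 → 33×46, cost 33·4·46 = 6072; ((A B) C): 33×46 by 46×22 → 33×22, cost 33·46·22 = 33396; cumulative 39468; (((A B) C) D): 33×22 by 22×25 → 33×25, cost 33·22·25 = 18150; cumulative 57618. Total 57618.
Difference: |9548 − 57618| = 48070.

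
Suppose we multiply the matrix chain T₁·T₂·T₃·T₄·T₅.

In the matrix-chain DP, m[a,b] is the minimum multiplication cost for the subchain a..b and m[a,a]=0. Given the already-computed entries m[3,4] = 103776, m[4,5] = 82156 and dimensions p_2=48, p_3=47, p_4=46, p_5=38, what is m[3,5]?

m[3,5] = min over k∈[3,4] of m[3,k]+m[k+1,5]+p_{2}·p_k·p_{5}.
k=3: 0 + 82156 + 48·47·38 = 167884; k=4: 103776 + 0 + 48·46·38 = 187680.
Minimum: 167884 at k=3.

167884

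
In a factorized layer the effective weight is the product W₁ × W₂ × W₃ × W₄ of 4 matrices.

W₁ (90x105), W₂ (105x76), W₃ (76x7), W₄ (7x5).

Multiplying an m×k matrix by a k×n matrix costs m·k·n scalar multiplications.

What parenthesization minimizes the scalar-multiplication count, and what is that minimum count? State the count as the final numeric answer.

Adjacent pairs: W₁W₂ = 90·105·76 = 718200; W₂W₃ = 105·76·7 = 55860; W₃W₄ = 76·7·5 = 2660.
Length 3: W₁..W₃: k=1: 0+55860+90·105·7=122010; k=2: 718200+0+90·76·7=766080 → min 122010 | W₂..W₄: k=2: 0+2660+105·76·5=42560; k=3: 55860+0+105·7·5=59535 → min 42560.
Length 4: W₁..W₄: k=1: 0+42560+90·105·5=89810; k=2: 718200+2660+90·76·5=755060; k=3: 122010+0+90·7·5=125160 → min 89810.
Optimal parenthesization: (W₁ × (W₂ × (W₃ × W₄))) with cost 89810.

89810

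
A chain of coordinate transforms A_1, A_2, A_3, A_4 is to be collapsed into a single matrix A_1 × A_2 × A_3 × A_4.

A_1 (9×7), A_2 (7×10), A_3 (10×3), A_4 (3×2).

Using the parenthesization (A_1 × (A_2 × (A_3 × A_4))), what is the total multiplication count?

(A_3 × A_4): 10×3 by 3×2 → 10×2, cost 10·3·2 = 60
(A_2 × (A_3 × A_4)): 7×10 by 10×2 → 7×2, cost 7·10·2 = 140; cumulative 200
(A_1 × (A_2 × (A_3 × A_4))): 9×7 by 7×2 → 9×2, cost 9·7·2 = 126; cumulative 326
Total: 326 scalar multiplications.

326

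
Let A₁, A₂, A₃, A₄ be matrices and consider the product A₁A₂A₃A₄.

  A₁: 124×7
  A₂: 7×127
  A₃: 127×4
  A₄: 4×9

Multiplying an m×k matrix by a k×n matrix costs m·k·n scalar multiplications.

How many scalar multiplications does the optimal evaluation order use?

11492

Adjacent pairs: A₁A₂ = 124·7·127 = 110236; A₂A₃ = 7·127·4 = 3556; A₃A₄ = 127·4·9 = 4572.
Length 3: A₁..A₃: k=1: 0+3556+124·7·4=7028; k=2: 110236+0+124·127·4=173228 → min 7028 | A₂..A₄: k=2: 0+4572+7·127·9=12573; k=3: 3556+0+7·4·9=3808 → min 3808.
Length 4: A₁..A₄: k=1: 0+3808+124·7·9=11620; k=2: 110236+4572+124·127·9=256540; k=3: 7028+0+124·4·9=11492 → min 11492.
Optimal order: ((A₁(A₂A₃))A₄) with cost 11492.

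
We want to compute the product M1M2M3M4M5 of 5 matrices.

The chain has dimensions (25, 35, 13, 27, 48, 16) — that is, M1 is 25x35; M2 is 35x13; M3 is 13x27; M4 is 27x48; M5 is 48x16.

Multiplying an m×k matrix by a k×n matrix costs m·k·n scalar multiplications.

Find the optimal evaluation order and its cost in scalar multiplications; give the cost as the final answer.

42927

Adjacent pairs: M1M2 = 25·35·13 = 11375; M2M3 = 35·13·27 = 12285; M3M4 = 13·27·48 = 16848; M4M5 = 27·48·16 = 20736.
Length 3: M1..M3: k=1: 0+12285+25·35·27=35910; k=2: 11375+0+25·13·27=20150 → min 20150 | M2..M4: k=2: 0+16848+35·13·48=38688; k=3: 12285+0+35·27·48=57645 → min 38688 | M3..M5: k=3: 0+20736+13·27·16=26352; k=4: 16848+0+13·48·16=26832 → min 26352.
Length 4: M1..M4: k=1: 0+38688+25·35·48=80688; k=2: 11375+16848+25·13·48=43823; k=3: 20150+0+25·27·48=52550 → min 43823 | M2..M5: k=2: 0+26352+35·13·16=33632; k=3: 12285+20736+35·27·16=48141; k=4: 38688+0+35·48·16=65568 → min 33632.
Length 5: M1..M5: k=1: 0+33632+25·35·16=47632; k=2: 11375+26352+25·13·16=42927; k=3: 20150+20736+25·27·16=51686; k=4: 43823+0+25·48·16=63023 → min 42927.
Optimal parenthesization: ((M1M2)(M3(M4M5))) with cost 42927.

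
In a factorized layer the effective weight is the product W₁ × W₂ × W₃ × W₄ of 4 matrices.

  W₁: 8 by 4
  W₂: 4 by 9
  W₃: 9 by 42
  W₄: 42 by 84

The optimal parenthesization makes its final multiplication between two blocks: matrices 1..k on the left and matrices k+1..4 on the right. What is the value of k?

1

Adjacent pairs: W₁W₂ = 8·4·9 = 288; W₂W₃ = 4·9·42 = 1512; W₃W₄ = 9·42·84 = 31752.
Length 3: W₁..W₃: k=1: 0+1512+8·4·42=2856; k=2: 288+0+8·9·42=3312 → min 2856 | W₂..W₄: k=2: 0+31752+4·9·84=34776; k=3: 1512+0+4·42·84=15624 → min 15624.
Top-level splits: k=1: (W₁..W₁)·(W₂..W₄) → 0+15624+8·4·84 = 18312; k=2: (W₁..W₂)·(W₃..W₄) → 288+31752+8·9·84 = 38088; k=3: (W₁..W₃)·(W₄..W₄) → 2856+0+8·42·84 = 31080.
Best split is after W₁, i.e. k = 1.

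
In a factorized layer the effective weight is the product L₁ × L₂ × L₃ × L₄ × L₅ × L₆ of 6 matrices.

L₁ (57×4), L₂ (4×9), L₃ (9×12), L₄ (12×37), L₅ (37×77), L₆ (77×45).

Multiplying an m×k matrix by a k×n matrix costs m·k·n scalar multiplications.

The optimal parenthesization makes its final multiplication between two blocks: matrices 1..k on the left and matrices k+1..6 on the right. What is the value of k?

Adjacent pairs: L₁L₂ = 57·4·9 = 2052; L₂L₃ = 4·9·12 = 432; L₃L₄ = 9·12·37 = 3996; L₄L₅ = 12·37·77 = 34188; L₅L₆ = 37·77·45 = 128205.
Length 3: L₁..L₃: k=1: 0+432+57·4·12=3168; k=2: 2052+0+57·9·12=8208 → min 3168 | L₂..L₄: k=2: 0+3996+4·9·37=5328; k=3: 432+0+4·12·37=2208 → min 2208 | L₃..L₅: k=3: 0+34188+9·12·77=42504; k=4: 3996+0+9·37·77=29637 → min 29637 | L₄..L₆: k=4: 0+128205+12·37·45=148185; k=5: 34188+0+12·77·45=75768 → min 75768.
Length 4: L₁..L₄: k=1: 0+2208+57·4·37=10644; k=2: 2052+3996+57·9·37=25029; k=3: 3168+0+57·12·37=28476 → min 10644 | L₂..L₅: k=2: 0+29637+4·9·77=32409; k=3: 432+34188+4·12·77=38316; k=4: 2208+0+4·37·77=13604 → min 13604 | L₃..L₆: k=3: 0+75768+9·12·45=80628; k=4: 3996+128205+9·37·45=147186; k=5: 29637+0+9·77·45=60822 → min 60822.
Length 5: L₁..L₅: k=1: 0+13604+57·4·77=31160; k=2: 2052+29637+57·9·77=71190; k=3: 3168+34188+57·12·77=90024; k=4: 10644+0+57·37·77=173037 → min 31160 | L₂..L₆: k=2: 0+60822+4·9·45=62442; k=3: 432+75768+4·12·45=78360; k=4: 2208+128205+4·37·45=137073; k=5: 13604+0+4·77·45=27464 → min 27464.
Top-level splits: k=1: (L₁..L₁)·(L₂..L₆) → 0+27464+57·4·45 = 37724; k=2: (L₁..L₂)·(L₃..L₆) → 2052+60822+57·9·45 = 85959; k=3: (L₁..L₃)·(L₄..L₆) → 3168+75768+57·12·45 = 109716; k=4: (L₁..L₄)·(L₅..L₆) → 10644+128205+57·37·45 = 233754; k=5: (L₁..L₅)·(L₆..L₆) → 31160+0+57·77·45 = 228665.
Best split is after L₁, i.e. k = 1.

1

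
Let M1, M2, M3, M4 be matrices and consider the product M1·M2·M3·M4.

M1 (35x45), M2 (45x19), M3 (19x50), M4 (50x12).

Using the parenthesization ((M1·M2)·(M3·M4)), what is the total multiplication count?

49305

(M1·M2): 35×45 by 45×19 → 35×19, cost 35·45·19 = 29925
(M3·M4): 19×50 by 50×12 → 19×12, cost 19·50·12 = 11400
((M1·M2)·(M3·M4)): 35×19 by 19×12 → 35×12, cost 35·19·12 = 7980; cumulative 49305
Total: 49305 scalar multiplications.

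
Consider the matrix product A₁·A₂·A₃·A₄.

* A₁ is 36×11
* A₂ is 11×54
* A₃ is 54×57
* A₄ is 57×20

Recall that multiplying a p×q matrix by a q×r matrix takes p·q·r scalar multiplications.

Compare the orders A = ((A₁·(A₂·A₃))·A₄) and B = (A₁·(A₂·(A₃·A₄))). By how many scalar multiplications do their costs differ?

16110

Order A = ((A₁·(A₂·A₃))·A₄): (A₂·A₃): 11×54 by 54×57 → 11×57, cost 11·54·57 = 33858; (A₁·(A₂·A₃)): 36×11 by 11×57 → 36×57, cost 36·11·57 = 22572; cumulative 56430; ((A₁·(A₂·A₃))·A₄): 36×57 by 57×20 → 36×20, cost 36·57·20 = 41040; cumulative 97470. Total 97470.
Order B = (A₁·(A₂·(A₃·A₄))): (A₃·A₄): 54×57 by 57×20 → 54×20, cost 54·57·20 = 61560; (A₂·(A₃·A₄)): 11×54 by 54×20 → 11×20, cost 11·54·20 = 11880; cumulative 73440; (A₁·(A₂·(A₃·A₄))): 36×11 by 11×20 → 36×20, cost 36·11·20 = 7920; cumulative 81360. Total 81360.
Difference: |97470 − 81360| = 16110.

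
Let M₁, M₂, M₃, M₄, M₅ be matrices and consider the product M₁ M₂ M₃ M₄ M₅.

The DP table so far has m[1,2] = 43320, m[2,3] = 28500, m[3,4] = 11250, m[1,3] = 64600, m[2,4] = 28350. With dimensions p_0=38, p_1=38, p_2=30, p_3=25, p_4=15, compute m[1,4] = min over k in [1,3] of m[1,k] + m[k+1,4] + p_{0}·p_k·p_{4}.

m[1,4] = min over k∈[1,3] of m[1,k]+m[k+1,4]+p_{0}·p_k·p_{4}.
k=1: 0 + 28350 + 38·38·15 = 50010; k=2: 43320 + 11250 + 38·30·15 = 71670; k=3: 64600 + 0 + 38·25·15 = 78850.
Minimum: 50010 at k=1.

50010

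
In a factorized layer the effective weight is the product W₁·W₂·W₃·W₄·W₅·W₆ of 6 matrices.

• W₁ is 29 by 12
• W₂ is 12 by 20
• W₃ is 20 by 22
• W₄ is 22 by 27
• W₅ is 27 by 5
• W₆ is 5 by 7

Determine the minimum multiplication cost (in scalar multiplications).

Adjacent pairs: W₁W₂ = 29·12·20 = 6960; W₂W₃ = 12·20·22 = 5280; W₃W₄ = 20·22·27 = 11880; W₄W₅ = 22·27·5 = 2970; W₅W₆ = 27·5·7 = 945.
Length 3: W₁..W₃: k=1: 0+5280+29·12·22=12936; k=2: 6960+0+29·20·22=19720 → min 12936 | W₂..W₄: k=2: 0+11880+12·20·27=18360; k=3: 5280+0+12·22·27=12408 → min 12408 | W₃..W₅: k=3: 0+2970+20·22·5=5170; k=4: 11880+0+20·27·5=14580 → min 5170 | W₄..W₆: k=4: 0+945+22·27·7=5103; k=5: 2970+0+22·5·7=3740 → min 3740.
Length 4: W₁..W₄: k=1: 0+12408+29·12·27=21804; k=2: 6960+11880+29·20·27=34500; k=3: 12936+0+29·22·27=30162 → min 21804 | W₂..W₅: k=2: 0+5170+12·20·5=6370; k=3: 5280+2970+12·22·5=9570; k=4: 12408+0+12·27·5=14028 → min 6370 | W₃..W₆: k=3: 0+3740+20·22·7=6820; k=4: 11880+945+20·27·7=16605; k=5: 5170+0+20·5·7=5870 → min 5870.
Length 5: W₁..W₅: k=1: 0+6370+29·12·5=8110; k=2: 6960+5170+29·20·5=15030; k=3: 12936+2970+29·22·5=19096; k=4: 21804+0+29·27·5=25719 → min 8110 | W₂..W₆: k=2: 0+5870+12·20·7=7550; k=3: 5280+3740+12·22·7=10868; k=4: 12408+945+12·27·7=15621; k=5: 6370+0+12·5·7=6790 → min 6790.
Length 6: W₁..W₆: k=1: 0+6790+29·12·7=9226; k=2: 6960+5870+29·20·7=16890; k=3: 12936+3740+29·22·7=21142; k=4: 21804+945+29·27·7=28230; k=5: 8110+0+29·5·7=9125 → min 9125.
Optimal order: ((W₁·(W₂·(W₃·(W₄·W₅))))·W₆) with cost 9125.

9125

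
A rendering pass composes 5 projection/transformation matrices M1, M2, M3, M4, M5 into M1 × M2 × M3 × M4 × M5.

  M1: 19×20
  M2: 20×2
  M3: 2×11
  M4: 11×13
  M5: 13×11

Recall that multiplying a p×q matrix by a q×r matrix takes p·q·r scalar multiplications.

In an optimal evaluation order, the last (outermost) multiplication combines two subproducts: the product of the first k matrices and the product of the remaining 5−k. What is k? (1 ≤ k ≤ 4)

2

Adjacent pairs: M1M2 = 19·20·2 = 760; M2M3 = 20·2·11 = 440; M3M4 = 2·11·13 = 286; M4M5 = 11·13·11 = 1573.
Length 3: M1..M3: k=1: 0+440+19·20·11=4620; k=2: 760+0+19·2·11=1178 → min 1178 | M2..M4: k=2: 0+286+20·2·13=806; k=3: 440+0+20·11·13=3300 → min 806 | M3..M5: k=3: 0+1573+2·11·11=1815; k=4: 286+0+2·13·11=572 → min 572.
Length 4: M1..M4: k=1: 0+806+19·20·13=5746; k=2: 760+286+19·2·13=1540; k=3: 1178+0+19·11·13=3895 → min 1540 | M2..M5: k=2: 0+572+20·2·11=1012; k=3: 440+1573+20·11·11=4433; k=4: 806+0+20·13·11=3666 → min 1012.
Top-level splits: k=1: (M1..M1)·(M2..M5) → 0+1012+19·20·11 = 5192; k=2: (M1..M2)·(M3..M5) → 760+572+19·2·11 = 1750; k=3: (M1..M3)·(M4..M5) → 1178+1573+19·11·11 = 5050; k=4: (M1..M4)·(M5..M5) → 1540+0+19·13·11 = 4257.
Best split is after M2, i.e. k = 2.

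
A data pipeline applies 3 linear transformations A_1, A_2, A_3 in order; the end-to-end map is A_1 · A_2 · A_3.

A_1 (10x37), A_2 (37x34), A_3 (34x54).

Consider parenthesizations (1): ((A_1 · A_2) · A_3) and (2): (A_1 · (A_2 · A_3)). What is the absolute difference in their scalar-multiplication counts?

Order (1) = ((A_1 · A_2) · A_3): (A_1 · A_2): 10×37 by 37×34 → 10×34, cost 10·37·34 = 12580; ((A_1 · A_2) · A_3): 10×34 by 34×54 → 10×54, cost 10·34·54 = 18360; cumulative 30940. Total 30940.
Order (2) = (A_1 · (A_2 · A_3)): (A_2 · A_3): 37×34 by 34×54 → 37×54, cost 37·34·54 = 67932; (A_1 · (A_2 · A_3)): 10×37 by 37×54 → 10×54, cost 10·37·54 = 19980; cumulative 87912. Total 87912.
Difference: |30940 − 87912| = 56972.

56972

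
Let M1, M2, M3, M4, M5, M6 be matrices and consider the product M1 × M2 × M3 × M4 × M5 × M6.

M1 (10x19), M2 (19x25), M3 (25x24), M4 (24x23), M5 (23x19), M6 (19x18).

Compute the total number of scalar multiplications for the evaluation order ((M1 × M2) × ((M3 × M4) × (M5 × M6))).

41266

(M1 × M2): 10×19 by 19×25 → 10×25, cost 10·19·25 = 4750
(M3 × M4): 25×24 by 24×23 → 25×23, cost 25·24·23 = 13800
(M5 × M6): 23×19 by 19×18 → 23×18, cost 23·19·18 = 7866
((M3 × M4) × (M5 × M6)): 25×23 by 23×18 → 25×18, cost 25·23·18 = 10350; cumulative 32016
((M1 × M2) × ((M3 × M4) × (M5 × M6))): 10×25 by 25×18 → 10×18, cost 10·25·18 = 4500; cumulative 41266
Total: 41266 scalar multiplications.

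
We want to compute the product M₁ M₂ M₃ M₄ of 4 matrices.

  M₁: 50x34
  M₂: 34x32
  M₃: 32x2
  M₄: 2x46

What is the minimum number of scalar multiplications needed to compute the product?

10176

Adjacent pairs: M₁M₂ = 50·34·32 = 54400; M₂M₃ = 34·32·2 = 2176; M₃M₄ = 32·2·46 = 2944.
Length 3: M₁..M₃: k=1: 0+2176+50·34·2=5576; k=2: 54400+0+50·32·2=57600 → min 5576 | M₂..M₄: k=2: 0+2944+34·32·46=52992; k=3: 2176+0+34·2·46=5304 → min 5304.
Length 4: M₁..M₄: k=1: 0+5304+50·34·46=83504; k=2: 54400+2944+50·32·46=130944; k=3: 5576+0+50·2·46=10176 → min 10176.
Optimal order: ((M₁ (M₂ M₃)) M₄) with cost 10176.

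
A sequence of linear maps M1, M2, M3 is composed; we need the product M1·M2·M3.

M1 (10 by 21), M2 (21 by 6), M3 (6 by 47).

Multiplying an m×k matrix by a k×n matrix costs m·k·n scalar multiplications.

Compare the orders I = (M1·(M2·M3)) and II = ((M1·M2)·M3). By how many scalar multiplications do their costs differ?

Order I = (M1·(M2·M3)): (M2·M3): 21×6 by 6×47 → 21×47, cost 21·6·47 = 5922; (M1·(M2·M3)): 10×21 by 21×47 → 10×47, cost 10·21·47 = 9870; cumulative 15792. Total 15792.
Order II = ((M1·M2)·M3): (M1·M2): 10×21 by 21×6 → 10×6, cost 10·21·6 = 1260; ((M1·M2)·M3): 10×6 by 6×47 → 10×47, cost 10·6·47 = 2820; cumulative 4080. Total 4080.
Difference: |15792 − 4080| = 11712.

11712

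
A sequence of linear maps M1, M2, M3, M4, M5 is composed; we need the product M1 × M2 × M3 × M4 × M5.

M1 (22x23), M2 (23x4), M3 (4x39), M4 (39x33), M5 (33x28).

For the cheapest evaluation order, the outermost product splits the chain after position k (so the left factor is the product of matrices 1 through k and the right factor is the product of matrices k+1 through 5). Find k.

Adjacent pairs: M1M2 = 22·23·4 = 2024; M2M3 = 23·4·39 = 3588; M3M4 = 4·39·33 = 5148; M4M5 = 39·33·28 = 36036.
Length 3: M1..M3: k=1: 0+3588+22·23·39=23322; k=2: 2024+0+22·4·39=5456 → min 5456 | M2..M4: k=2: 0+5148+23·4·33=8184; k=3: 3588+0+23·39·33=33189 → min 8184 | M3..M5: k=3: 0+36036+4·39·28=40404; k=4: 5148+0+4·33·28=8844 → min 8844.
Length 4: M1..M4: k=1: 0+8184+22·23·33=24882; k=2: 2024+5148+22·4·33=10076; k=3: 5456+0+22·39·33=33770 → min 10076 | M2..M5: k=2: 0+8844+23·4·28=11420; k=3: 3588+36036+23·39·28=64740; k=4: 8184+0+23·33·28=29436 → min 11420.
Top-level splits: k=1: (M1..M1)·(M2..M5) → 0+11420+22·23·28 = 25588; k=2: (M1..M2)·(M3..M5) → 2024+8844+22·4·28 = 13332; k=3: (M1..M3)·(M4..M5) → 5456+36036+22·39·28 = 65516; k=4: (M1..M4)·(M5..M5) → 10076+0+22·33·28 = 30404.
Best split is after M2, i.e. k = 2.

2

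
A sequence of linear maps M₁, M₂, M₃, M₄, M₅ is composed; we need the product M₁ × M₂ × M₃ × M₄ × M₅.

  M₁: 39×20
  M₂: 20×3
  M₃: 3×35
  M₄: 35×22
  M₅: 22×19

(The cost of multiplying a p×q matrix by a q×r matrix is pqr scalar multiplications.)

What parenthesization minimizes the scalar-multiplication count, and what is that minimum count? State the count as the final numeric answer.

8127

Adjacent pairs: M₁M₂ = 39·20·3 = 2340; M₂M₃ = 20·3·35 = 2100; M₃M₄ = 3·35·22 = 2310; M₄M₅ = 35·22·19 = 14630.
Length 3: M₁..M₃: k=1: 0+2100+39·20·35=29400; k=2: 2340+0+39·3·35=6435 → min 6435 | M₂..M₄: k=2: 0+2310+20·3·22=3630; k=3: 2100+0+20·35·22=17500 → min 3630 | M₃..M₅: k=3: 0+14630+3·35·19=16625; k=4: 2310+0+3·22·19=3564 → min 3564.
Length 4: M₁..M₄: k=1: 0+3630+39·20·22=20790; k=2: 2340+2310+39·3·22=7224; k=3: 6435+0+39·35·22=36465 → min 7224 | M₂..M₅: k=2: 0+3564+20·3·19=4704; k=3: 2100+14630+20·35·19=30030; k=4: 3630+0+20·22·19=11990 → min 4704.
Length 5: M₁..M₅: k=1: 0+4704+39·20·19=19524; k=2: 2340+3564+39·3·19=8127; k=3: 6435+14630+39·35·19=47000; k=4: 7224+0+39·22·19=23526 → min 8127.
Optimal parenthesization: ((M₁ × M₂) × ((M₃ × M₄) × M₅)) with cost 8127.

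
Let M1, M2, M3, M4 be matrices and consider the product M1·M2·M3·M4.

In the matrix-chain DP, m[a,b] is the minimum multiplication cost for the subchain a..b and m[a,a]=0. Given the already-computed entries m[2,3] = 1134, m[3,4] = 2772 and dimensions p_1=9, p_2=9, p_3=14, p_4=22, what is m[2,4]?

3906

m[2,4] = min over k∈[2,3] of m[2,k]+m[k+1,4]+p_{1}·p_k·p_{4}.
k=2: 0 + 2772 + 9·9·22 = 4554; k=3: 1134 + 0 + 9·14·22 = 3906.
Minimum: 3906 at k=3.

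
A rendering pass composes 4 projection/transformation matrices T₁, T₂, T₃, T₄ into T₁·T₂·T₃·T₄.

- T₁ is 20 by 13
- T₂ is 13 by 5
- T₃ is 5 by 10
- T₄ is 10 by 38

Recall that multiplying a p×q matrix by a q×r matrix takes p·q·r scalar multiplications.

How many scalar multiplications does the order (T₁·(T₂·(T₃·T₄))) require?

14250

(T₃·T₄): 5×10 by 10×38 → 5×38, cost 5·10·38 = 1900
(T₂·(T₃·T₄)): 13×5 by 5×38 → 13×38, cost 13·5·38 = 2470; cumulative 4370
(T₁·(T₂·(T₃·T₄))): 20×13 by 13×38 → 20×38, cost 20·13·38 = 9880; cumulative 14250
Total: 14250 scalar multiplications.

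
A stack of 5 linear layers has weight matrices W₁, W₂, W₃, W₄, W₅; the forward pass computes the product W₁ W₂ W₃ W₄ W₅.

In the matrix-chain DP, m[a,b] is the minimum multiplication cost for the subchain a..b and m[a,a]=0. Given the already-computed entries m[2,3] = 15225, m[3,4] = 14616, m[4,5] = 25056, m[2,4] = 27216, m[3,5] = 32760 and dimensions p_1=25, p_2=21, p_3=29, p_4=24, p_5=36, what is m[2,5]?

m[2,5] = min over k∈[2,4] of m[2,k]+m[k+1,5]+p_{1}·p_k·p_{5}.
k=2: 0 + 32760 + 25·21·36 = 51660; k=3: 15225 + 25056 + 25·29·36 = 66381; k=4: 27216 + 0 + 25·24·36 = 48816.
Minimum: 48816 at k=4.

48816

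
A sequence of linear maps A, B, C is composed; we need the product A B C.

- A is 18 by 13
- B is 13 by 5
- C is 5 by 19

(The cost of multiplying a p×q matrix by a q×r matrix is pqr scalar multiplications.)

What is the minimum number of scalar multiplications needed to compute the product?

Order (A (B C)): (B C): 13×5 by 5×19 → 13×19, cost 13·5·19 = 1235; (A (B C)): 18×13 by 13×19 → 18×19, cost 18·13·19 = 4446; cumulative 5681. Total 5681.
Order ((A B) C): (A B): 18×13 by 13×5 → 18×5, cost 18·13·5 = 1170; ((A B) C): 18×5 by 5×19 → 18×19, cost 18·5·19 = 1710; cumulative 2880. Total 2880.
Minimum: 2880.

2880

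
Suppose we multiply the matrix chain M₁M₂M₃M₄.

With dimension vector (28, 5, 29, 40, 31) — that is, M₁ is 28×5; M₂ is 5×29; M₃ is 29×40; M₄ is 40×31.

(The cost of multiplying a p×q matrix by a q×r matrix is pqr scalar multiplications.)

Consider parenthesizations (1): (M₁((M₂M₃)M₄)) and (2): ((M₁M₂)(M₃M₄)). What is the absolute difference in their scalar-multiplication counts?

Order (1) = (M₁((M₂M₃)M₄)): (M₂M₃): 5×29 by 29×40 → 5×40, cost 5·29·40 = 5800; ((M₂M₃)M₄): 5×40 by 40×31 → 5×31, cost 5·40·31 = 6200; cumulative 12000; (M₁((M₂M₃)M₄)): 28×5 by 5×31 → 28×31, cost 28·5·31 = 4340; cumulative 16340. Total 16340.
Order (2) = ((M₁M₂)(M₃M₄)): (M₁M₂): 28×5 by 5×29 → 28×29, cost 28·5·29 = 4060; (M₃M₄): 29×40 by 40×31 → 29×31, cost 29·40·31 = 35960; ((M₁M₂)(M₃M₄)): 28×29 by 29×31 → 28×31, cost 28·29·31 = 25172; cumulative 65192. Total 65192.
Difference: |16340 − 65192| = 48852.

48852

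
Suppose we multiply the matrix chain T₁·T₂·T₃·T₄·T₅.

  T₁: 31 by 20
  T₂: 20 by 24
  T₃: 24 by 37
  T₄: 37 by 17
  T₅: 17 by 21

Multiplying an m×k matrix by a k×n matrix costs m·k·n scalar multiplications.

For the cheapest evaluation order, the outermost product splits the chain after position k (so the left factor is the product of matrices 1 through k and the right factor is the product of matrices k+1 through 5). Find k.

Adjacent pairs: T₁T₂ = 31·20·24 = 14880; T₂T₃ = 20·24·37 = 17760; T₃T₄ = 24·37·17 = 15096; T₄T₅ = 37·17·21 = 13209.
Length 3: T₁..T₃: k=1: 0+17760+31·20·37=40700; k=2: 14880+0+31·24·37=42408 → min 40700 | T₂..T₄: k=2: 0+15096+20·24·17=23256; k=3: 17760+0+20·37·17=30340 → min 23256 | T₃..T₅: k=3: 0+13209+24·37·21=31857; k=4: 15096+0+24·17·21=23664 → min 23664.
Length 4: T₁..T₄: k=1: 0+23256+31·20·17=33796; k=2: 14880+15096+31·24·17=42624; k=3: 40700+0+31·37·17=60199 → min 33796 | T₂..T₅: k=2: 0+23664+20·24·21=33744; k=3: 17760+13209+20·37·21=46509; k=4: 23256+0+20·17·21=30396 → min 30396.
Top-level splits: k=1: (T₁..T₁)·(T₂..T₅) → 0+30396+31·20·21 = 43416; k=2: (T₁..T₂)·(T₃..T₅) → 14880+23664+31·24·21 = 54168; k=3: (T₁..T₃)·(T₄..T₅) → 40700+13209+31·37·21 = 77996; k=4: (T₁..T₄)·(T₅..T₅) → 33796+0+31·17·21 = 44863.
Best split is after T₁, i.e. k = 1.

1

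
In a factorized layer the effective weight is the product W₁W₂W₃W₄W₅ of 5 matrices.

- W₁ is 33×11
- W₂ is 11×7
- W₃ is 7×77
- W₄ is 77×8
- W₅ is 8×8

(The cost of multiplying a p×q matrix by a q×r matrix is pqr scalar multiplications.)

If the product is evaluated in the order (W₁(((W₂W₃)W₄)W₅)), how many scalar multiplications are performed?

16313

(W₂W₃): 11×7 by 7×77 → 11×77, cost 11·7·77 = 5929
((W₂W₃)W₄): 11×77 by 77×8 → 11×8, cost 11·77·8 = 6776; cumulative 12705
(((W₂W₃)W₄)W₅): 11×8 by 8×8 → 11×8, cost 11·8·8 = 704; cumulative 13409
(W₁(((W₂W₃)W₄)W₅)): 33×11 by 11×8 → 33×8, cost 33·11·8 = 2904; cumulative 16313
Total: 16313 scalar multiplications.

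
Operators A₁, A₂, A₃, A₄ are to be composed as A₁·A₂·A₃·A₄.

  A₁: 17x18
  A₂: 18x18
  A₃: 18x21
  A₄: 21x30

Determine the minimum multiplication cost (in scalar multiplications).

Adjacent pairs: A₁A₂ = 17·18·18 = 5508; A₂A₃ = 18·18·21 = 6804; A₃A₄ = 18·21·30 = 11340.
Length 3: A₁..A₃: k=1: 0+6804+17·18·21=13230; k=2: 5508+0+17·18·21=11934 → min 11934 | A₂..A₄: k=2: 0+11340+18·18·30=21060; k=3: 6804+0+18·21·30=18144 → min 18144.
Length 4: A₁..A₄: k=1: 0+18144+17·18·30=27324; k=2: 5508+11340+17·18·30=26028; k=3: 11934+0+17·21·30=22644 → min 22644.
Optimal order: (((A₁·A₂)·A₃)·A₄) with cost 22644.

22644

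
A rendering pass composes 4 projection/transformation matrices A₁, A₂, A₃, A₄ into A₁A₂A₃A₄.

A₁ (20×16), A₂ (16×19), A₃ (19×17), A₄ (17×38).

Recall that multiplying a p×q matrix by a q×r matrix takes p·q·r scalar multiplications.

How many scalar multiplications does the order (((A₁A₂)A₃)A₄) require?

(A₁A₂): 20×16 by 16×19 → 20×19, cost 20·16·19 = 6080
((A₁A₂)A₃): 20×19 by 19×17 → 20×17, cost 20·19·17 = 6460; cumulative 12540
(((A₁A₂)A₃)A₄): 20×17 by 17×38 → 20×38, cost 20·17·38 = 12920; cumulative 25460
Total: 25460 scalar multiplications.

25460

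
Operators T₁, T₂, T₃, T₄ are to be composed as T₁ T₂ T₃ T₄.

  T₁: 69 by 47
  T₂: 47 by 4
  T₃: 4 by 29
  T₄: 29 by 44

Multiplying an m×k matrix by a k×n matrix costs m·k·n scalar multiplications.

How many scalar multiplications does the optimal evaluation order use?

30220

Adjacent pairs: T₁T₂ = 69·47·4 = 12972; T₂T₃ = 47·4·29 = 5452; T₃T₄ = 4·29·44 = 5104.
Length 3: T₁..T₃: k=1: 0+5452+69·47·29=99499; k=2: 12972+0+69·4·29=20976 → min 20976 | T₂..T₄: k=2: 0+5104+47·4·44=13376; k=3: 5452+0+47·29·44=65424 → min 13376.
Length 4: T₁..T₄: k=1: 0+13376+69·47·44=156068; k=2: 12972+5104+69·4·44=30220; k=3: 20976+0+69·29·44=109020 → min 30220.
Optimal order: ((T₁ T₂) (T₃ T₄)) with cost 30220.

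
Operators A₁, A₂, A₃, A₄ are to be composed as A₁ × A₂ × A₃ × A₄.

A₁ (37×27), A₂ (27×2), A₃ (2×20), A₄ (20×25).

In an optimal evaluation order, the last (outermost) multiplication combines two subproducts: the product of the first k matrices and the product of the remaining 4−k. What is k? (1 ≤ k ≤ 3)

2

Adjacent pairs: A₁A₂ = 37·27·2 = 1998; A₂A₃ = 27·2·20 = 1080; A₃A₄ = 2·20·25 = 1000.
Length 3: A₁..A₃: k=1: 0+1080+37·27·20=21060; k=2: 1998+0+37·2·20=3478 → min 3478 | A₂..A₄: k=2: 0+1000+27·2·25=2350; k=3: 1080+0+27·20·25=14580 → min 2350.
Top-level splits: k=1: (A₁..A₁)·(A₂..A₄) → 0+2350+37·27·25 = 27325; k=2: (A₁..A₂)·(A₃..A₄) → 1998+1000+37·2·25 = 4848; k=3: (A₁..A₃)·(A₄..A₄) → 3478+0+37·20·25 = 21978.
Best split is after A₂, i.e. k = 2.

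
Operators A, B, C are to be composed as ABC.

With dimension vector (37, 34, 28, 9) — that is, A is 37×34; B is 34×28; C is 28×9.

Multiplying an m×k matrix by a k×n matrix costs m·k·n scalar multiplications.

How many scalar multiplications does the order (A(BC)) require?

(BC): 34×28 by 28×9 → 34×9, cost 34·28·9 = 8568
(A(BC)): 37×34 by 34×9 → 37×9, cost 37·34·9 = 11322; cumulative 19890
Total: 19890 scalar multiplications.

19890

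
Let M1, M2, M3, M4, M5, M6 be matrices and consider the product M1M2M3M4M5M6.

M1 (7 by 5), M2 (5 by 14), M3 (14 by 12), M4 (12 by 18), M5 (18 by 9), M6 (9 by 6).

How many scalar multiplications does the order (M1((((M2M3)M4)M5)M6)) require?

(M2M3): 5×14 by 14×12 → 5×12, cost 5·14·12 = 840
((M2M3)M4): 5×12 by 12×18 → 5×18, cost 5·12·18 = 1080; cumulative 1920
(((M2M3)M4)M5): 5×18 by 18×9 → 5×9, cost 5·18·9 = 810; cumulative 2730
((((M2M3)M4)M5)M6): 5×9 by 9×6 → 5×6, cost 5·9·6 = 270; cumulative 3000
(M1((((M2M3)M4)M5)M6)): 7×5 by 5×6 → 7×6, cost 7·5·6 = 210; cumulative 3210
Total: 3210 scalar multiplications.

3210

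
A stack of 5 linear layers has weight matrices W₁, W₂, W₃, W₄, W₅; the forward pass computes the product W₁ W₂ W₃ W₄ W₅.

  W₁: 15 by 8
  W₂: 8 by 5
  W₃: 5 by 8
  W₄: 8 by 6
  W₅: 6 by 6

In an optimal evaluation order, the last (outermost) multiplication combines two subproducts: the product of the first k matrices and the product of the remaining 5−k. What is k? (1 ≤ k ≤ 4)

Adjacent pairs: W₁W₂ = 15·8·5 = 600; W₂W₃ = 8·5·8 = 320; W₃W₄ = 5·8·6 = 240; W₄W₅ = 8·6·6 = 288.
Length 3: W₁..W₃: k=1: 0+320+15·8·8=1280; k=2: 600+0+15·5·8=1200 → min 1200 | W₂..W₄: k=2: 0+240+8·5·6=480; k=3: 320+0+8·8·6=704 → min 480 | W₃..W₅: k=3: 0+288+5·8·6=528; k=4: 240+0+5·6·6=420 → min 420.
Length 4: W₁..W₄: k=1: 0+480+15·8·6=1200; k=2: 600+240+15·5·6=1290; k=3: 1200+0+15·8·6=1920 → min 1200 | W₂..W₅: k=2: 0+420+8·5·6=660; k=3: 320+288+8·8·6=992; k=4: 480+0+8·6·6=768 → min 660.
Top-level splits: k=1: (W₁..W₁)·(W₂..W₅) → 0+660+15·8·6 = 1380; k=2: (W₁..W₂)·(W₃..W₅) → 600+420+15·5·6 = 1470; k=3: (W₁..W₃)·(W₄..W₅) → 1200+288+15·8·6 = 2208; k=4: (W₁..W₄)·(W₅..W₅) → 1200+0+15·6·6 = 1740.
Best split is after W₁, i.e. k = 1.

1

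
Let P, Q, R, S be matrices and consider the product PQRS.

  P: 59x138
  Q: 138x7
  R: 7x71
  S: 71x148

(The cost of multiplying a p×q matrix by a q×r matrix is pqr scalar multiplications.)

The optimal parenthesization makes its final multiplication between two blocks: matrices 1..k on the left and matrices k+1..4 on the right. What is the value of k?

2

Adjacent pairs: PQ = 59·138·7 = 56994; QR = 138·7·71 = 68586; RS = 7·71·148 = 73556.
Length 3: P..R: k=1: 0+68586+59·138·71=646668; k=2: 56994+0+59·7·71=86317 → min 86317 | Q..S: k=2: 0+73556+138·7·148=216524; k=3: 68586+0+138·71·148=1518690 → min 216524.
Top-level splits: k=1: (P..P)·(Q..S) → 0+216524+59·138·148 = 1421540; k=2: (P..Q)·(R..S) → 56994+73556+59·7·148 = 191674; k=3: (P..R)·(S..S) → 86317+0+59·71·148 = 706289.
Best split is after Q, i.e. k = 2.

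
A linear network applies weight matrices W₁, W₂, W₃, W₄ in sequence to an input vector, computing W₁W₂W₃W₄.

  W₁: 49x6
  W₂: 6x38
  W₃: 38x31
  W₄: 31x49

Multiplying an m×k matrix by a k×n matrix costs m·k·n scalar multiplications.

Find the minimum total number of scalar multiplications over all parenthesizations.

30588

Adjacent pairs: W₁W₂ = 49·6·38 = 11172; W₂W₃ = 6·38·31 = 7068; W₃W₄ = 38·31·49 = 57722.
Length 3: W₁..W₃: k=1: 0+7068+49·6·31=16182; k=2: 11172+0+49·38·31=68894 → min 16182 | W₂..W₄: k=2: 0+57722+6·38·49=68894; k=3: 7068+0+6·31·49=16182 → min 16182.
Length 4: W₁..W₄: k=1: 0+16182+49·6·49=30588; k=2: 11172+57722+49·38·49=160132; k=3: 16182+0+49·31·49=90613 → min 30588.
Optimal order: (W₁((W₂W₃)W₄)) with cost 30588.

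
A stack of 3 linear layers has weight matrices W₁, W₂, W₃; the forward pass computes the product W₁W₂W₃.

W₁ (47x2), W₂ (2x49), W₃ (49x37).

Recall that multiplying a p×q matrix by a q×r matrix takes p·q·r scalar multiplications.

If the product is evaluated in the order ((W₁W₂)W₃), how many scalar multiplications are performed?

89817

(W₁W₂): 47×2 by 2×49 → 47×49, cost 47·2·49 = 4606
((W₁W₂)W₃): 47×49 by 49×37 → 47×37, cost 47·49·37 = 85211; cumulative 89817
Total: 89817 scalar multiplications.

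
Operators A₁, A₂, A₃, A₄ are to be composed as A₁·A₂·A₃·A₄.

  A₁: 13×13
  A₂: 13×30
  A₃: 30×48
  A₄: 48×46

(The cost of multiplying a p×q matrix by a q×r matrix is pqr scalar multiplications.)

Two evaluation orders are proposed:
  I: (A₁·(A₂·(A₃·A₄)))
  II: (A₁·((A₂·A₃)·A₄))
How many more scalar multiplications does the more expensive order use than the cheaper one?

Order I = (A₁·(A₂·(A₃·A₄))): (A₃·A₄): 30×48 by 48×46 → 30×46, cost 30·48·46 = 66240; (A₂·(A₃·A₄)): 13×30 by 30×46 → 13×46, cost 13·30·46 = 17940; cumulative 84180; (A₁·(A₂·(A₃·A₄))): 13×13 by 13×46 → 13×46, cost 13·13·46 = 7774; cumulative 91954. Total 91954.
Order II = (A₁·((A₂·A₃)·A₄)): (A₂·A₃): 13×30 by 30×48 → 13×48, cost 13·30·48 = 18720; ((A₂·A₃)·A₄): 13×48 by 48×46 → 13×46, cost 13·48·46 = 28704; cumulative 47424; (A₁·((A₂·A₃)·A₄)): 13×13 by 13×46 → 13×46, cost 13·13·46 = 7774; cumulative 55198. Total 55198.
Difference: |91954 − 55198| = 36756.

36756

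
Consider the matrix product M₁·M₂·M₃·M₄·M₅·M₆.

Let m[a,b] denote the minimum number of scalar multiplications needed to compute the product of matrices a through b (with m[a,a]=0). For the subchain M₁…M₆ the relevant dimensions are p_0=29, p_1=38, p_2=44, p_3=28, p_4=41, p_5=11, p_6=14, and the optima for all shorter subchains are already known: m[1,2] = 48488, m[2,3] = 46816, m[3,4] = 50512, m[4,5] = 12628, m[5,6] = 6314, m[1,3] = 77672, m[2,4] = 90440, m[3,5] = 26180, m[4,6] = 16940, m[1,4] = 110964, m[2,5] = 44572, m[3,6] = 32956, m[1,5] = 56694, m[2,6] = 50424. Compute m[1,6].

m[1,6] = min over k∈[1,5] of m[1,k]+m[k+1,6]+p_{0}·p_k·p_{6}.
k=1: 0 + 50424 + 29·38·14 = 65852; k=2: 48488 + 32956 + 29·44·14 = 99308; k=3: 77672 + 16940 + 29·28·14 = 105980; k=4: 110964 + 6314 + 29·41·14 = 133924; k=5: 56694 + 0 + 29·11·14 = 61160.
Minimum: 61160 at k=5.

61160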